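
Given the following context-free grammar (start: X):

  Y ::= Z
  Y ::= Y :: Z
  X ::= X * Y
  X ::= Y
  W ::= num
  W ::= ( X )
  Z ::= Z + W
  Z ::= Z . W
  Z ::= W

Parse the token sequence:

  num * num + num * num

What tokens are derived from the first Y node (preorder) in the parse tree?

num

[X [X [X [Y [Z [W num]]]] * [Y [Z [Z [W num]] + [W num]]]] * [Y [Z [W num]]]]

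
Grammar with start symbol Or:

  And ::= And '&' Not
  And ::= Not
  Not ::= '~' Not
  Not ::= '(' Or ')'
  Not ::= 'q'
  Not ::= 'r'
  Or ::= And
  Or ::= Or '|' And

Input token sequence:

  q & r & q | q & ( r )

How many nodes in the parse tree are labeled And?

6

[Or [Or [And [And [And [Not q]] & [Not r]] & [Not q]]] | [And [And [Not q]] & [Not ( [Or [And [Not r]]] )]]]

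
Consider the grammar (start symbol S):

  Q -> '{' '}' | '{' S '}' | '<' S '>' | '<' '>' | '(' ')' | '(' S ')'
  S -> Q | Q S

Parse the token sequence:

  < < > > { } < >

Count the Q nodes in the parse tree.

[S [Q < [S [Q < >]] >] [S [Q { }] [S [Q < >]]]]

4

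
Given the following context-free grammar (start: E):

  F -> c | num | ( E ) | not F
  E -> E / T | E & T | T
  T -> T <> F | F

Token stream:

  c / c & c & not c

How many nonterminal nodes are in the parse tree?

13

[E [E [E [E [T [F c]]] / [T [F c]]] & [T [F c]]] & [T [F not [F c]]]]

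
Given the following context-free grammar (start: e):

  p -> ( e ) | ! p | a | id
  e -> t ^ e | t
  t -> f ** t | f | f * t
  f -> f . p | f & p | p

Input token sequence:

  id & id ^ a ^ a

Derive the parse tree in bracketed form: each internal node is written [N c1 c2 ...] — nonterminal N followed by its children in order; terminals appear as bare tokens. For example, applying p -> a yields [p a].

[e [t [f [f [p id]] & [p id]]] ^ [e [t [f [p a]]] ^ [e [t [f [p a]]]]]]

e
t ^ e
f ^ e
f & p ^ e
p & p ^ e
id & p ^ e
id & id ^ e
id & id ^ t ^ e
id & id ^ f ^ e
id & id ^ p ^ e
id & id ^ a ^ e
id & id ^ a ^ t
id & id ^ a ^ f
id & id ^ a ^ p
id & id ^ a ^ a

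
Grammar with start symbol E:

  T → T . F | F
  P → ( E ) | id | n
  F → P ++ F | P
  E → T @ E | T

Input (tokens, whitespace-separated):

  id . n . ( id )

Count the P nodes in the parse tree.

4

[E [T [T [T [F [P id]]] . [F [P n]]] . [F [P ( [E [T [F [P id]]]] )]]]]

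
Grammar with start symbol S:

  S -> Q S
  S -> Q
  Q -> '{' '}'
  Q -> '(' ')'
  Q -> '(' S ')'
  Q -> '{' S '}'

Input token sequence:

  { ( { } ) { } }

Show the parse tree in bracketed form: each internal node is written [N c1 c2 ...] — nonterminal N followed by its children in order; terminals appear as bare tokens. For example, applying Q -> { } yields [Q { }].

[S [Q { [S [Q ( [S [Q { }]] )] [S [Q { }]]] }]]

S
Q
{ S }
{ Q S }
{ ( S ) S }
{ ( Q ) S }
{ ( { } ) S }
{ ( { } ) Q }
{ ( { } ) { } }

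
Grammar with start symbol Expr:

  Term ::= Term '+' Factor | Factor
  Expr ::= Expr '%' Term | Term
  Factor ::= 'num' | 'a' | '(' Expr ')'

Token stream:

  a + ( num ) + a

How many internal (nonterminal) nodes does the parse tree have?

10

[Expr [Term [Term [Term [Factor a]] + [Factor ( [Expr [Term [Factor num]]] )]] + [Factor a]]]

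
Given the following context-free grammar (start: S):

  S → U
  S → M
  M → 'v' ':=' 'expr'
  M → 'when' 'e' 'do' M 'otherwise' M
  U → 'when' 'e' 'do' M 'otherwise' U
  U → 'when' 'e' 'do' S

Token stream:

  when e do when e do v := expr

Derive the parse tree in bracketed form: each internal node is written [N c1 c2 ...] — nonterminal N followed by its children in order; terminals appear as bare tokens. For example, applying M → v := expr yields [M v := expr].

[S [U when e do [S [U when e do [S [M v := expr]]]]]]

S
U
when e do S
when e do U
when e do when e do S
when e do when e do M
when e do when e do v := expr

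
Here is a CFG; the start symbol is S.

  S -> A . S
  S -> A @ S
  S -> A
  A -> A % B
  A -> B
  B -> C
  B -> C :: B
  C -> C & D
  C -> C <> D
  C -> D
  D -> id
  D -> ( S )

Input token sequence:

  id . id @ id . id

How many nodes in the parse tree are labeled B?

4

[S [A [B [C [D id]]]] . [S [A [B [C [D id]]]] @ [S [A [B [C [D id]]]] . [S [A [B [C [D id]]]]]]]]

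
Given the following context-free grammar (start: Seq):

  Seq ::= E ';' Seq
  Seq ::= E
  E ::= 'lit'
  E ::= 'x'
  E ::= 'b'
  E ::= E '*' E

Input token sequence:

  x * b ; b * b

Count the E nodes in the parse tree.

6

[Seq [E [E x] * [E b]] ; [Seq [E [E b] * [E b]]]]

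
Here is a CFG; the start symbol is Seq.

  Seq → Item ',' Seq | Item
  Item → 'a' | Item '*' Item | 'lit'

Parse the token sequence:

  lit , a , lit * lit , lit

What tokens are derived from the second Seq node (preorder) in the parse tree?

a , lit * lit , lit

[Seq [Item lit] , [Seq [Item a] , [Seq [Item [Item lit] * [Item lit]] , [Seq [Item lit]]]]]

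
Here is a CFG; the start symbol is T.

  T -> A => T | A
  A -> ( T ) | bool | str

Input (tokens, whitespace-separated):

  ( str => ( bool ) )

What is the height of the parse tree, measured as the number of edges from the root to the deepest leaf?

[T [A ( [T [A str] => [T [A ( [T [A bool]] )]]] )]]

7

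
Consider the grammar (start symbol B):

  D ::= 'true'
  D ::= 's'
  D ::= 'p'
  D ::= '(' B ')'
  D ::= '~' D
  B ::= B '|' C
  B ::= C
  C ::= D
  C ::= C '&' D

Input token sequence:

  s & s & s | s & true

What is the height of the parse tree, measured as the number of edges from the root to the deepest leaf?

6

[B [B [C [C [C [D s]] & [D s]] & [D s]]] | [C [C [D s]] & [D true]]]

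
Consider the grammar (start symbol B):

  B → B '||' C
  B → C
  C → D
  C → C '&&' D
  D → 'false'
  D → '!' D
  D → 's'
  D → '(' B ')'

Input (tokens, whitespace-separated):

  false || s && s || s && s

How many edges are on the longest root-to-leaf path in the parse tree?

[B [B [B [C [D false]]] || [C [C [D s]] && [D s]]] || [C [C [D s]] && [D s]]]

5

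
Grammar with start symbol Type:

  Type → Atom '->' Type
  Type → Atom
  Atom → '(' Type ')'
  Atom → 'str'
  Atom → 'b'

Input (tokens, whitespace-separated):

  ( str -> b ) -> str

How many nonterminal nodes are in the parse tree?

[Type [Atom ( [Type [Atom str] -> [Type [Atom b]]] )] -> [Type [Atom str]]]

8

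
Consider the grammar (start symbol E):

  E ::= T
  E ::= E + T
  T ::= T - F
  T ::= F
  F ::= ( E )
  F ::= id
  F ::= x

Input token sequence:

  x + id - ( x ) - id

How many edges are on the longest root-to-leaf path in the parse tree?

7

[E [E [T [F x]]] + [T [T [T [F id]] - [F ( [E [T [F x]]] )]] - [F id]]]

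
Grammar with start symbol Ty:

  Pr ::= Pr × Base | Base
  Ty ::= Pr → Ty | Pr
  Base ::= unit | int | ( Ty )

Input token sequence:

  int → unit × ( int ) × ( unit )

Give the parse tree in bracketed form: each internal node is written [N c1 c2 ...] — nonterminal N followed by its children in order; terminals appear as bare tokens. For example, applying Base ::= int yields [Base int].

[Ty [Pr [Base int]] → [Ty [Pr [Pr [Pr [Base unit]] × [Base ( [Ty [Pr [Base int]]] )]] × [Base ( [Ty [Pr [Base unit]]] )]]]]

Ty
Pr → Ty
Base → Ty
int → Ty
int → Pr
int → Pr × Base
int → Pr × Base × Base
int → Base × Base × Base
int → unit × Base × Base
int → unit × ( Ty ) × Base
int → unit × ( Pr ) × Base
int → unit × ( Base ) × Base
int → unit × ( int ) × Base
int → unit × ( int ) × ( Ty )
int → unit × ( int ) × ( Pr )
int → unit × ( int ) × ( Base )
int → unit × ( int ) × ( unit )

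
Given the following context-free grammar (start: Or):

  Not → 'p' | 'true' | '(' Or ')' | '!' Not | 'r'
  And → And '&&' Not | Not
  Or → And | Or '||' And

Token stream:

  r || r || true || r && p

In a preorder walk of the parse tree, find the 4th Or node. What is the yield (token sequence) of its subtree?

[Or [Or [Or [Or [And [Not r]]] || [And [Not r]]] || [And [Not true]]] || [And [And [Not r]] && [Not p]]]

r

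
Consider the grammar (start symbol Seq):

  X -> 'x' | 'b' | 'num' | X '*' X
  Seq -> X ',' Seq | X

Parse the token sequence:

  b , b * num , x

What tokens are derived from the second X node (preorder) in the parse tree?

[Seq [X b] , [Seq [X [X b] * [X num]] , [Seq [X x]]]]

b * num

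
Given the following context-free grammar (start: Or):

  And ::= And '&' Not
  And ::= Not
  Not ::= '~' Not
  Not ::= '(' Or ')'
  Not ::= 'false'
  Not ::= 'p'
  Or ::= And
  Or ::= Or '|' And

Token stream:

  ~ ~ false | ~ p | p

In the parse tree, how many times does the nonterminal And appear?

3

[Or [Or [Or [And [Not ~ [Not ~ [Not false]]]]] | [And [Not ~ [Not p]]]] | [And [Not p]]]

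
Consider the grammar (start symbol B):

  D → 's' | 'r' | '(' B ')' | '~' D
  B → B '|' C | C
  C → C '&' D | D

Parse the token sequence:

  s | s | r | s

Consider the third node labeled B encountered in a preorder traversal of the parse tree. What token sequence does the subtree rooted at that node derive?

[B [B [B [B [C [D s]]] | [C [D s]]] | [C [D r]]] | [C [D s]]]

s | s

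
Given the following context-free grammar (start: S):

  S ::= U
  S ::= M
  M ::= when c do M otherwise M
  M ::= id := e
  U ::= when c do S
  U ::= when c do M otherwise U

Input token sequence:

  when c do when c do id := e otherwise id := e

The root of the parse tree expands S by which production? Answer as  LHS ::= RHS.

[S [U when c do [S [M when c do [M id := e] otherwise [M id := e]]]]]

S ::= U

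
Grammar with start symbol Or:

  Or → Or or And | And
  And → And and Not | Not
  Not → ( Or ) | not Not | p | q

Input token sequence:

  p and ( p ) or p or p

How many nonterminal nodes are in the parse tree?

[Or [Or [Or [And [And [Not p]] and [Not ( [Or [And [Not p]]] )]]] or [And [Not p]]] or [And [Not p]]]

14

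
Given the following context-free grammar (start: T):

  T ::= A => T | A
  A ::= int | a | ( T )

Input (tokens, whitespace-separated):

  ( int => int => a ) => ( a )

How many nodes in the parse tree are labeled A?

6

[T [A ( [T [A int] => [T [A int] => [T [A a]]]] )] => [T [A ( [T [A a]] )]]]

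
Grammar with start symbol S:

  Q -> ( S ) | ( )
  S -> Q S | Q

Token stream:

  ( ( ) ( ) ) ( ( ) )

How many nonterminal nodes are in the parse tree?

[S [Q ( [S [Q ( )] [S [Q ( )]]] )] [S [Q ( [S [Q ( )]] )]]]

10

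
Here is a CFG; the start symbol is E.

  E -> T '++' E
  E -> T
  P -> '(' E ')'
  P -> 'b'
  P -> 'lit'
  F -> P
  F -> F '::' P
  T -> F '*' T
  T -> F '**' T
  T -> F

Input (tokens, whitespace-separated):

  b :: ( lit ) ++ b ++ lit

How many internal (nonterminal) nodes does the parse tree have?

18

[E [T [F [F [P b]] :: [P ( [E [T [F [P lit]]]] )]]] ++ [E [T [F [P b]]] ++ [E [T [F [P lit]]]]]]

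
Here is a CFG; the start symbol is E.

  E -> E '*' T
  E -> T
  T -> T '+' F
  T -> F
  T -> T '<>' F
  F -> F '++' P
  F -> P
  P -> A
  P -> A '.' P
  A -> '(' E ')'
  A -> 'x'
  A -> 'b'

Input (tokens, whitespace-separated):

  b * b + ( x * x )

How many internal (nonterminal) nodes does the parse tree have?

[E [E [T [F [P [A b]]]]] * [T [T [F [P [A b]]]] + [F [P [A ( [E [E [T [F [P [A x]]]]] * [T [F [P [A x]]]]] )]]]]]

24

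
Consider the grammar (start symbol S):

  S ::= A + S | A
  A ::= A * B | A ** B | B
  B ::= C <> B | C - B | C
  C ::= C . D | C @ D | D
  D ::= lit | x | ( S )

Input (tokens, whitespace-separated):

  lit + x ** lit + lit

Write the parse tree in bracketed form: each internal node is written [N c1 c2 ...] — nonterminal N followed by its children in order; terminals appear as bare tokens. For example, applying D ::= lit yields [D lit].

[S [A [B [C [D lit]]]] + [S [A [A [B [C [D x]]]] ** [B [C [D lit]]]] + [S [A [B [C [D lit]]]]]]]

S
A + S
B + S
C + S
D + S
lit + S
lit + A + S
lit + A ** B + S
lit + B ** B + S
lit + C ** B + S
lit + D ** B + S
lit + x ** B + S
lit + x ** C + S
lit + x ** D + S
lit + x ** lit + S
lit + x ** lit + A
lit + x ** lit + B
lit + x ** lit + C
lit + x ** lit + D
lit + x ** lit + lit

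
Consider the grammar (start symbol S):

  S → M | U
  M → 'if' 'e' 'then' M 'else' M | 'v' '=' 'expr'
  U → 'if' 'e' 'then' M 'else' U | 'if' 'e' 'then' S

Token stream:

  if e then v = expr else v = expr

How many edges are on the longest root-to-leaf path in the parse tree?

[S [M if e then [M v = expr] else [M v = expr]]]

3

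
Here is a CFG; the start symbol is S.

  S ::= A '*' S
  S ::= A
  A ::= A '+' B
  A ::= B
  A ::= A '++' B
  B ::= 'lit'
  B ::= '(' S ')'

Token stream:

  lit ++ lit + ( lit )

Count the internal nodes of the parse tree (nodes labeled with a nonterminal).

10

[S [A [A [A [B lit]] ++ [B lit]] + [B ( [S [A [B lit]]] )]]]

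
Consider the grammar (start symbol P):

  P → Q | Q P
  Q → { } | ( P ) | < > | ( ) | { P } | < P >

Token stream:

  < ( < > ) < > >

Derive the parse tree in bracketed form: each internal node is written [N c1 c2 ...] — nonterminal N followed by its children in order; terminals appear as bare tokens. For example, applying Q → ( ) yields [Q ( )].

[P [Q < [P [Q ( [P [Q < >]] )] [P [Q < >]]] >]]

P
Q
< P >
< Q P >
< ( P ) P >
< ( Q ) P >
< ( < > ) P >
< ( < > ) Q >
< ( < > ) < > >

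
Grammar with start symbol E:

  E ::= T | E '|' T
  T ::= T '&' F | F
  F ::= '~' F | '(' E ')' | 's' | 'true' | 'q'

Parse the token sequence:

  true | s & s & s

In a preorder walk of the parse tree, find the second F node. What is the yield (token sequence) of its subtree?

s

[E [E [T [F true]]] | [T [T [T [F s]] & [F s]] & [F s]]]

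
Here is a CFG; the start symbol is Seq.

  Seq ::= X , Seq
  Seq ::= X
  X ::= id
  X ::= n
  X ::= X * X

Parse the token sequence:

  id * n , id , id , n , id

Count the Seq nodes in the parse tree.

[Seq [X [X id] * [X n]] , [Seq [X id] , [Seq [X id] , [Seq [X n] , [Seq [X id]]]]]]

5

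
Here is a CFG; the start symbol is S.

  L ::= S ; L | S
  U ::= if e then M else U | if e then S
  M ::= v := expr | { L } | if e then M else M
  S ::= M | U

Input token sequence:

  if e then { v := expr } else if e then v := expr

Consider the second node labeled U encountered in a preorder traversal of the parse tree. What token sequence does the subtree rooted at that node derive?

if e then v := expr

[S [U if e then [M { [L [S [M v := expr]]] }] else [U if e then [S [M v := expr]]]]]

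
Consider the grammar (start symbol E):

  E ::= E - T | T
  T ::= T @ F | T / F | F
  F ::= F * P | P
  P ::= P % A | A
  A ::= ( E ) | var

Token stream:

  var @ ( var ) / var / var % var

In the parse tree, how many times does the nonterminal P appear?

[E [T [T [T [T [F [P [A var]]]] @ [F [P [A ( [E [T [F [P [A var]]]]] )]]]] / [F [P [A var]]]] / [F [P [P [A var]] % [A var]]]]]

6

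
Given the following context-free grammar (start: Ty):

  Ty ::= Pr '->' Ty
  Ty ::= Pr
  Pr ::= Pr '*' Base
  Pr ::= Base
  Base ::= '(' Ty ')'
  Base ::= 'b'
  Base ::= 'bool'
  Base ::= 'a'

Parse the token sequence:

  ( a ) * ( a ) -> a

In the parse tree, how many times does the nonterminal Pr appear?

5

[Ty [Pr [Pr [Base ( [Ty [Pr [Base a]]] )]] * [Base ( [Ty [Pr [Base a]]] )]] -> [Ty [Pr [Base a]]]]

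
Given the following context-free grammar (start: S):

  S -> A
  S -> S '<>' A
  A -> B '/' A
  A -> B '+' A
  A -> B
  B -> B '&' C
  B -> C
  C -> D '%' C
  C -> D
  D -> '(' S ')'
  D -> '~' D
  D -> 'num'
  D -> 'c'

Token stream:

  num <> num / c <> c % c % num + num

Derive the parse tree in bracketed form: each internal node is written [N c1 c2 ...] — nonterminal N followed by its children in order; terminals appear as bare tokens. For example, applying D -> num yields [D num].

[S [S [S [A [B [C [D num]]]]] <> [A [B [C [D num]]] / [A [B [C [D c]]]]]] <> [A [B [C [D c] % [C [D c] % [C [D num]]]]] + [A [B [C [D num]]]]]]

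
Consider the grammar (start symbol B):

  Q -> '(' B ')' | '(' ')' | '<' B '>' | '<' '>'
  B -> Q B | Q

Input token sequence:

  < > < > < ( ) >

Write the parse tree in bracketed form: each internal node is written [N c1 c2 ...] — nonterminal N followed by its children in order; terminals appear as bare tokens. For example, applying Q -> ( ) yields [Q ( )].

B
Q B
< > B
< > Q B
< > < > B
< > < > Q
< > < > < B >
< > < > < Q >
< > < > < ( ) >

[B [Q < >] [B [Q < >] [B [Q < [B [Q ( )]] >]]]]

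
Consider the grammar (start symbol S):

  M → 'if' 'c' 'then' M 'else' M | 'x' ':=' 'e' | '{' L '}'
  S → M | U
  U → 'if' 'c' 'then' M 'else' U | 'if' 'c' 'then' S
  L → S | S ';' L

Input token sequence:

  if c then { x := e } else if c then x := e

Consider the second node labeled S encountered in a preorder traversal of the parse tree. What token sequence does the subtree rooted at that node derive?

[S [U if c then [M { [L [S [M x := e]]] }] else [U if c then [S [M x := e]]]]]

x := e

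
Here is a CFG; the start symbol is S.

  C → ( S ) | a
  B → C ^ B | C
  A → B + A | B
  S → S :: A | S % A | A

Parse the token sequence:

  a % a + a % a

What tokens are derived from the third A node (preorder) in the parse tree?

a

[S [S [S [A [B [C a]]]] % [A [B [C a]] + [A [B [C a]]]]] % [A [B [C a]]]]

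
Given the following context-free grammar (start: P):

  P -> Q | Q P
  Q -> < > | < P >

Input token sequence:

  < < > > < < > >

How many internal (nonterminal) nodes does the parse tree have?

[P [Q < [P [Q < >]] >] [P [Q < [P [Q < >]] >]]]

8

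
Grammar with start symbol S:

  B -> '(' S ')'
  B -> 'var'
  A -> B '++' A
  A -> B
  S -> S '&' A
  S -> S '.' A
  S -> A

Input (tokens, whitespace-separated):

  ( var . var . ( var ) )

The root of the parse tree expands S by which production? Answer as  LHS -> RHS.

[S [A [B ( [S [S [S [A [B var]]] . [A [B var]]] . [A [B ( [S [A [B var]]] )]]] )]]]

S -> A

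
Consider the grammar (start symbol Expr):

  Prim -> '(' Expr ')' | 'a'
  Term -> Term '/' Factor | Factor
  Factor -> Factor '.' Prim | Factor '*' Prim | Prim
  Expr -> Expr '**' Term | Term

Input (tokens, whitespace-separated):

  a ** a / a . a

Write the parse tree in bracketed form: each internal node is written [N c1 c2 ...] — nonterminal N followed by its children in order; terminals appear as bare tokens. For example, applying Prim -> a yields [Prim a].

[Expr [Expr [Term [Factor [Prim a]]]] ** [Term [Term [Factor [Prim a]]] / [Factor [Factor [Prim a]] . [Prim a]]]]

Expr
Expr ** Term
Term ** Term
Factor ** Term
Prim ** Term
a ** Term
a ** Term / Factor
a ** Factor / Factor
a ** Prim / Factor
a ** a / Factor
a ** a / Factor . Prim
a ** a / Prim . Prim
a ** a / a . Prim
a ** a / a . a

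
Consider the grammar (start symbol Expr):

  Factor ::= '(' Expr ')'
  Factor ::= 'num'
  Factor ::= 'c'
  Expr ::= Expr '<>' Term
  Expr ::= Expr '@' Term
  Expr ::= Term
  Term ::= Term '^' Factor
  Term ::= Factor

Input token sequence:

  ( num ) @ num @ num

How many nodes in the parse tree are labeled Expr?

[Expr [Expr [Expr [Term [Factor ( [Expr [Term [Factor num]]] )]]] @ [Term [Factor num]]] @ [Term [Factor num]]]

4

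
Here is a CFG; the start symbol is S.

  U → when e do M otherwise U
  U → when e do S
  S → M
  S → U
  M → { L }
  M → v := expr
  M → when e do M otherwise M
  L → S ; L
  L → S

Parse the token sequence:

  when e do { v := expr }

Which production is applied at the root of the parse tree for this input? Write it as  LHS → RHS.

[S [U when e do [S [M { [L [S [M v := expr]]] }]]]]

S → U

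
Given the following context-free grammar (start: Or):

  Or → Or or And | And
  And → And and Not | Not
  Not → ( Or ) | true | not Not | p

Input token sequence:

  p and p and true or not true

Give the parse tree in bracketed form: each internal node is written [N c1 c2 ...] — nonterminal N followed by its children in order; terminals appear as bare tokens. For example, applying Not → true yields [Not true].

Or
Or or And
And or And
And and Not or And
And and Not and Not or And
Not and Not and Not or And
p and Not and Not or And
p and p and Not or And
p and p and true or And
p and p and true or Not
p and p and true or not Not
p and p and true or not true

[Or [Or [And [And [And [Not p]] and [Not p]] and [Not true]]] or [And [Not not [Not true]]]]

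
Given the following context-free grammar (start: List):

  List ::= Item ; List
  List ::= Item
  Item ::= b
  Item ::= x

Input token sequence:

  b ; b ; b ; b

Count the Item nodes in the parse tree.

[List [Item b] ; [List [Item b] ; [List [Item b] ; [List [Item b]]]]]

4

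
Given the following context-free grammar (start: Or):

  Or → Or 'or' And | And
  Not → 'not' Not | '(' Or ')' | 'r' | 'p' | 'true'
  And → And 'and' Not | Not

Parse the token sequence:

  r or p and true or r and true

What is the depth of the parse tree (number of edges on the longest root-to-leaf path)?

5

[Or [Or [Or [And [Not r]]] or [And [And [Not p]] and [Not true]]] or [And [And [Not r]] and [Not true]]]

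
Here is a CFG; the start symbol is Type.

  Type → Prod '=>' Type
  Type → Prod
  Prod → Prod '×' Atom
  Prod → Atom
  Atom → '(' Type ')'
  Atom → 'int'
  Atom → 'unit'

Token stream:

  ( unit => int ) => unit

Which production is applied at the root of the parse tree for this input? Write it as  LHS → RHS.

[Type [Prod [Atom ( [Type [Prod [Atom unit]] => [Type [Prod [Atom int]]]] )]] => [Type [Prod [Atom unit]]]]

Type → Prod '=>' Type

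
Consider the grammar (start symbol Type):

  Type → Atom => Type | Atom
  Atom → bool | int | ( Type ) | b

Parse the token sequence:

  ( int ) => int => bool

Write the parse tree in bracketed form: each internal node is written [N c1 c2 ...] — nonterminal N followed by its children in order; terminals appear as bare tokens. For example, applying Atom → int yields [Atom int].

Type
Atom => Type
( Type ) => Type
( Atom ) => Type
( int ) => Type
( int ) => Atom => Type
( int ) => int => Type
( int ) => int => Atom
( int ) => int => bool

[Type [Atom ( [Type [Atom int]] )] => [Type [Atom int] => [Type [Atom bool]]]]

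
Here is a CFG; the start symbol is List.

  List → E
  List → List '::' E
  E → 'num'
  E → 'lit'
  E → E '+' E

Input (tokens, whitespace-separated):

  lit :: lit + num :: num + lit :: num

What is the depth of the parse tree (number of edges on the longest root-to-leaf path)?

5

[List [List [List [List [E lit]] :: [E [E lit] + [E num]]] :: [E [E num] + [E lit]]] :: [E num]]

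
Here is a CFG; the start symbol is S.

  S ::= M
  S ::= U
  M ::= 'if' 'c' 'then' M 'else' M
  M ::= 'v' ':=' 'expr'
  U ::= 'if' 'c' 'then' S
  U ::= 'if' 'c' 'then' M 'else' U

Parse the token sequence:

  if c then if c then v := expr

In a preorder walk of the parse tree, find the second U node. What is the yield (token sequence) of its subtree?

if c then v := expr

[S [U if c then [S [U if c then [S [M v := expr]]]]]]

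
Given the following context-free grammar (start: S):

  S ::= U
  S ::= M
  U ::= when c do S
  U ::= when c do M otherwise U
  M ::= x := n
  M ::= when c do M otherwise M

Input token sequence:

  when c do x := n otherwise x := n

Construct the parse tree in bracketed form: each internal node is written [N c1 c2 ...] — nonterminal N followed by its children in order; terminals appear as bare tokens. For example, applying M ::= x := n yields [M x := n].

S
M
when c do M otherwise M
when c do x := n otherwise M
when c do x := n otherwise x := n

[S [M when c do [M x := n] otherwise [M x := n]]]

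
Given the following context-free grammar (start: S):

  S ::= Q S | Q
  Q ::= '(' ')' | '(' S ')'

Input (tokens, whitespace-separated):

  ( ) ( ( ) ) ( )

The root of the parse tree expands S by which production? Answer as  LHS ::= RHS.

S ::= Q S

[S [Q ( )] [S [Q ( [S [Q ( )]] )] [S [Q ( )]]]]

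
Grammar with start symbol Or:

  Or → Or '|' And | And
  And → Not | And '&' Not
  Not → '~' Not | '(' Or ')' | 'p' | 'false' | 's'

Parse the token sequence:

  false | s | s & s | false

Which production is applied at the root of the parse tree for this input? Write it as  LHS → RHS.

Or → Or '|' And

[Or [Or [Or [Or [And [Not false]]] | [And [Not s]]] | [And [And [Not s]] & [Not s]]] | [And [Not false]]]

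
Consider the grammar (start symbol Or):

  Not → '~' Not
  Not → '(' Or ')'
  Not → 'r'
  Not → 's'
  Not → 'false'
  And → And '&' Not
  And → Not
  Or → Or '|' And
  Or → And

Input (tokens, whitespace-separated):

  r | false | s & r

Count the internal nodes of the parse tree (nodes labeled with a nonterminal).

[Or [Or [Or [And [Not r]]] | [And [Not false]]] | [And [And [Not s]] & [Not r]]]

11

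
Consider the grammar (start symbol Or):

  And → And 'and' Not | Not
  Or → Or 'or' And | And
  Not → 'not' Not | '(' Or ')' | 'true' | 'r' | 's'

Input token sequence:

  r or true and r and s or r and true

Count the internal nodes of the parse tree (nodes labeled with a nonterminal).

15

[Or [Or [Or [And [Not r]]] or [And [And [And [Not true]] and [Not r]] and [Not s]]] or [And [And [Not r]] and [Not true]]]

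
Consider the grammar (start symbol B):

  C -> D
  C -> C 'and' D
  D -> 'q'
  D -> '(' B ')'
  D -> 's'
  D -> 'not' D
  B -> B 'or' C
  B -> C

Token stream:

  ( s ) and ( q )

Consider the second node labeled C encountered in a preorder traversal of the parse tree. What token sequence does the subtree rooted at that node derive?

[B [C [C [D ( [B [C [D s]]] )]] and [D ( [B [C [D q]]] )]]]

( s )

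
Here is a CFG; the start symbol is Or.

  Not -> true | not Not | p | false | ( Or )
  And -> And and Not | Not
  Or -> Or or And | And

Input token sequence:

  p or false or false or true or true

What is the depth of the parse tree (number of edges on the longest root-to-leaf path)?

[Or [Or [Or [Or [Or [And [Not p]]] or [And [Not false]]] or [And [Not false]]] or [And [Not true]]] or [And [Not true]]]

7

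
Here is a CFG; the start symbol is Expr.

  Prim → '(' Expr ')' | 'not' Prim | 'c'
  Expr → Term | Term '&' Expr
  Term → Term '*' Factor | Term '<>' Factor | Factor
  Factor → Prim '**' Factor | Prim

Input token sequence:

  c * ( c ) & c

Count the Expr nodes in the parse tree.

[Expr [Term [Term [Factor [Prim c]]] * [Factor [Prim ( [Expr [Term [Factor [Prim c]]]] )]]] & [Expr [Term [Factor [Prim c]]]]]

3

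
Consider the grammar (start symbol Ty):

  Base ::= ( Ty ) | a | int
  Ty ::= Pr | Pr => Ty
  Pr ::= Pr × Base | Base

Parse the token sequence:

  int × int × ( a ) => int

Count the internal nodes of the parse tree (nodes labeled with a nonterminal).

13

[Ty [Pr [Pr [Pr [Base int]] × [Base int]] × [Base ( [Ty [Pr [Base a]]] )]] => [Ty [Pr [Base int]]]]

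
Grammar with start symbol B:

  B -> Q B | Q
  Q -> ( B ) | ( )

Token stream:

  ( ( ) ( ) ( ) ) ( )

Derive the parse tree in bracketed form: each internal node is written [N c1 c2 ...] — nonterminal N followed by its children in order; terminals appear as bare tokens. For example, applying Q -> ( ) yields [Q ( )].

[B [Q ( [B [Q ( )] [B [Q ( )] [B [Q ( )]]]] )] [B [Q ( )]]]

B
Q B
( B ) B
( Q B ) B
( ( ) B ) B
( ( ) Q B ) B
( ( ) ( ) B ) B
( ( ) ( ) Q ) B
( ( ) ( ) ( ) ) B
( ( ) ( ) ( ) ) Q
( ( ) ( ) ( ) ) ( )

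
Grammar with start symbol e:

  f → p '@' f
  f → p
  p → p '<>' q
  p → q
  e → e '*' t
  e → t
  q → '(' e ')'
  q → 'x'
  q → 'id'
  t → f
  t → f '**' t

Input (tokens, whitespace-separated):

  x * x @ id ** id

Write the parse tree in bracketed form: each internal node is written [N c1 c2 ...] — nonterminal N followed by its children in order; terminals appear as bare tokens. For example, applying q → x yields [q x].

[e [e [t [f [p [q x]]]]] * [t [f [p [q x]] @ [f [p [q id]]]] ** [t [f [p [q id]]]]]]

e
e * t
t * t
f * t
p * t
q * t
x * t
x * f ** t
x * p @ f ** t
x * q @ f ** t
x * x @ f ** t
x * x @ p ** t
x * x @ q ** t
x * x @ id ** t
x * x @ id ** f
x * x @ id ** p
x * x @ id ** q
x * x @ id ** id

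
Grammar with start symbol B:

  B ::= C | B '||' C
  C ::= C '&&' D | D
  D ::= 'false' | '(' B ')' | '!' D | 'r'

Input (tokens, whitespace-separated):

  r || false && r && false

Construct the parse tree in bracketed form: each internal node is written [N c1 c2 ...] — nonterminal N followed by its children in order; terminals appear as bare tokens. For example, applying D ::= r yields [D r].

[B [B [C [D r]]] || [C [C [C [D false]] && [D r]] && [D false]]]

B
B || C
C || C
D || C
r || C
r || C && D
r || C && D && D
r || D && D && D
r || false && D && D
r || false && r && D
r || false && r && false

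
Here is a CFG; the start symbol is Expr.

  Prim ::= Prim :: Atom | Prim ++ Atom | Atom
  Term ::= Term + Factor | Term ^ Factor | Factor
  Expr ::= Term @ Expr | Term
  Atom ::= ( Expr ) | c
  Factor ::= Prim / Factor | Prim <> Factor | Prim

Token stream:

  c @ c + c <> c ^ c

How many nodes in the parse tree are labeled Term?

4

[Expr [Term [Factor [Prim [Atom c]]]] @ [Expr [Term [Term [Term [Factor [Prim [Atom c]]]] + [Factor [Prim [Atom c]] <> [Factor [Prim [Atom c]]]]] ^ [Factor [Prim [Atom c]]]]]]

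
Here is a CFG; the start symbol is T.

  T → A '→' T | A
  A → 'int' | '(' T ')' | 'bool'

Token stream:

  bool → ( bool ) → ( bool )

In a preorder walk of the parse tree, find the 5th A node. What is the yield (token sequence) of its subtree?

[T [A bool] → [T [A ( [T [A bool]] )] → [T [A ( [T [A bool]] )]]]]

bool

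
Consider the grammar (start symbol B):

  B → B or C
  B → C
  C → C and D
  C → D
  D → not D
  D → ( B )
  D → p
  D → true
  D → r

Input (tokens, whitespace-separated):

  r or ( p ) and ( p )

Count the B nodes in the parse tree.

[B [B [C [D r]]] or [C [C [D ( [B [C [D p]]] )]] and [D ( [B [C [D p]]] )]]]

4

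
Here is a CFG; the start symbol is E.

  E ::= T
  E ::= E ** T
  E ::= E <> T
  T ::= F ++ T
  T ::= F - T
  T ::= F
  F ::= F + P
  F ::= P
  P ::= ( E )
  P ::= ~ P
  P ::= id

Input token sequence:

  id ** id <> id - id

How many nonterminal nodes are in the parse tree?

[E [E [E [T [F [P id]]]] ** [T [F [P id]]]] <> [T [F [P id]] - [T [F [P id]]]]]

15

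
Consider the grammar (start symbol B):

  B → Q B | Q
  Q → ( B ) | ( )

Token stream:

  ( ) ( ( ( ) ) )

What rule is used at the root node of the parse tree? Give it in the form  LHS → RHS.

B → Q B

[B [Q ( )] [B [Q ( [B [Q ( [B [Q ( )]] )]] )]]]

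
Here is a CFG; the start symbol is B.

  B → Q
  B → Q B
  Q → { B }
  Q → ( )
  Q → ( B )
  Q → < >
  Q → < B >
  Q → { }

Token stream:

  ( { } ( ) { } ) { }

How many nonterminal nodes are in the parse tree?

10

[B [Q ( [B [Q { }] [B [Q ( )] [B [Q { }]]]] )] [B [Q { }]]]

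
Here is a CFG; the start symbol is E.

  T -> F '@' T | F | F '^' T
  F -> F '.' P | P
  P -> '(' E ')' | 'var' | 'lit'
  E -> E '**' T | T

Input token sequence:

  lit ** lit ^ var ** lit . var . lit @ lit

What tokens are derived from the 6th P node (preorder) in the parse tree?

lit

[E [E [E [T [F [P lit]]]] ** [T [F [P lit]] ^ [T [F [P var]]]]] ** [T [F [F [F [P lit]] . [P var]] . [P lit]] @ [T [F [P lit]]]]]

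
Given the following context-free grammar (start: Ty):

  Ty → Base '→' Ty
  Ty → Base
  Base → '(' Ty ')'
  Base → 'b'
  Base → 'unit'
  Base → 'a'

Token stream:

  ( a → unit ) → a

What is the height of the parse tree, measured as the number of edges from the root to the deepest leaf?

[Ty [Base ( [Ty [Base a] → [Ty [Base unit]]] )] → [Ty [Base a]]]

5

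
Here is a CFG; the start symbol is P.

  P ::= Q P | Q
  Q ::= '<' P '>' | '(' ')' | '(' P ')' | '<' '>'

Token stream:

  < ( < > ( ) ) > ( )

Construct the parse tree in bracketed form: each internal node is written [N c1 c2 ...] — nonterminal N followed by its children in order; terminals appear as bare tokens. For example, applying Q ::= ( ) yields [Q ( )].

[P [Q < [P [Q ( [P [Q < >] [P [Q ( )]]] )]] >] [P [Q ( )]]]

P
Q P
< P > P
< Q > P
< ( P ) > P
< ( Q P ) > P
< ( < > P ) > P
< ( < > Q ) > P
< ( < > ( ) ) > P
< ( < > ( ) ) > Q
< ( < > ( ) ) > ( )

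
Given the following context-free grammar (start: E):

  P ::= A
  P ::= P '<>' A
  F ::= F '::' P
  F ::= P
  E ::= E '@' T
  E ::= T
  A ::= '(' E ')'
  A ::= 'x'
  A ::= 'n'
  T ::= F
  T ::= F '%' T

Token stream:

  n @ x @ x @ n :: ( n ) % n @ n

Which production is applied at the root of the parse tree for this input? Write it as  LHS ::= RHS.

E ::= E '@' T

[E [E [E [E [E [T [F [P [A n]]]]] @ [T [F [P [A x]]]]] @ [T [F [P [A x]]]]] @ [T [F [F [P [A n]]] :: [P [A ( [E [T [F [P [A n]]]]] )]]] % [T [F [P [A n]]]]]] @ [T [F [P [A n]]]]]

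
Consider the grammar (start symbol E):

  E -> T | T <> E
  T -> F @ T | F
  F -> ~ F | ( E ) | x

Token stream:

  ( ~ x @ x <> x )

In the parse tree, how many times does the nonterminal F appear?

5

[E [T [F ( [E [T [F ~ [F x]] @ [T [F x]]] <> [E [T [F x]]]] )]]]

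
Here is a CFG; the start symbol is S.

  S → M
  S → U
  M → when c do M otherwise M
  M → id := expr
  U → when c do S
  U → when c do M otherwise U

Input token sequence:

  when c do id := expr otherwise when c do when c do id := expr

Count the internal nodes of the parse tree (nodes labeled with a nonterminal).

8

[S [U when c do [M id := expr] otherwise [U when c do [S [U when c do [S [M id := expr]]]]]]]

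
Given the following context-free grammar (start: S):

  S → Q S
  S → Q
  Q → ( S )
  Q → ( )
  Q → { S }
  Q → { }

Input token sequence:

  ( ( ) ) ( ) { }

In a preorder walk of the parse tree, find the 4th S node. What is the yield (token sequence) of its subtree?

[S [Q ( [S [Q ( )]] )] [S [Q ( )] [S [Q { }]]]]

{ }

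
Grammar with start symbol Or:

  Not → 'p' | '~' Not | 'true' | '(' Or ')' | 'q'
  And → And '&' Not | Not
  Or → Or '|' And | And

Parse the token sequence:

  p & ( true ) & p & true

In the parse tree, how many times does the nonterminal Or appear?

2

[Or [And [And [And [And [Not p]] & [Not ( [Or [And [Not true]]] )]] & [Not p]] & [Not true]]]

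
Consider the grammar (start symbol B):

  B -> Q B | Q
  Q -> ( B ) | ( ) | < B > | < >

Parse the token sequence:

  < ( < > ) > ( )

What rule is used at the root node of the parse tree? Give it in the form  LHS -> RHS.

[B [Q < [B [Q ( [B [Q < >]] )]] >] [B [Q ( )]]]

B -> Q B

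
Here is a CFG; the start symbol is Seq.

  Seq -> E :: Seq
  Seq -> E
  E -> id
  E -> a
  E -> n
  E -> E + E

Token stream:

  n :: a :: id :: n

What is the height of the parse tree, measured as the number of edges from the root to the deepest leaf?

[Seq [E n] :: [Seq [E a] :: [Seq [E id] :: [Seq [E n]]]]]

5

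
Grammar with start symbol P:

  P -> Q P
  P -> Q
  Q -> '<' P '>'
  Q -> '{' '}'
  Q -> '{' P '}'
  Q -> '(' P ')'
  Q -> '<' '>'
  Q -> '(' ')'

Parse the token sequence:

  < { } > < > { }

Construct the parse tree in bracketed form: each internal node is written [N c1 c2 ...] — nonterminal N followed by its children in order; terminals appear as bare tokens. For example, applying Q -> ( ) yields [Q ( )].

P
Q P
< P > P
< Q > P
< { } > P
< { } > Q P
< { } > < > P
< { } > < > Q
< { } > < > { }

[P [Q < [P [Q { }]] >] [P [Q < >] [P [Q { }]]]]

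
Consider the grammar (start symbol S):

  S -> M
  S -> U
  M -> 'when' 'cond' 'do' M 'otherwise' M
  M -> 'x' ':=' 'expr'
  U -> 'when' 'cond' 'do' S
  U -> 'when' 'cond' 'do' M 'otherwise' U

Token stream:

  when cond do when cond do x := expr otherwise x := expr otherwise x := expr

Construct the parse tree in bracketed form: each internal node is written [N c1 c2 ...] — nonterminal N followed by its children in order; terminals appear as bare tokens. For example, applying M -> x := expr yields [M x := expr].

[S [M when cond do [M when cond do [M x := expr] otherwise [M x := expr]] otherwise [M x := expr]]]

S
M
when cond do M otherwise M
when cond do when cond do M otherwise M otherwise M
when cond do when cond do x := expr otherwise M otherwise M
when cond do when cond do x := expr otherwise x := expr otherwise M
when cond do when cond do x := expr otherwise x := expr otherwise x := expr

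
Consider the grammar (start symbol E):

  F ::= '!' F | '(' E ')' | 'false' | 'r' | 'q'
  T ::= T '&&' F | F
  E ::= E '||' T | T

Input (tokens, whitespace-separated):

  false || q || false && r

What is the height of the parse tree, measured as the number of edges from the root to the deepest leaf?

5

[E [E [E [T [F false]]] || [T [F q]]] || [T [T [F false]] && [F r]]]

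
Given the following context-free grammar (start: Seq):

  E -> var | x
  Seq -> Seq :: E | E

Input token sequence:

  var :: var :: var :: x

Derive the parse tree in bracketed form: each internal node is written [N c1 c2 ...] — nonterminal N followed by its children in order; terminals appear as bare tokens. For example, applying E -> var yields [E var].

Seq
Seq :: E
Seq :: E :: E
Seq :: E :: E :: E
E :: E :: E :: E
var :: E :: E :: E
var :: var :: E :: E
var :: var :: var :: E
var :: var :: var :: x

[Seq [Seq [Seq [Seq [E var]] :: [E var]] :: [E var]] :: [E x]]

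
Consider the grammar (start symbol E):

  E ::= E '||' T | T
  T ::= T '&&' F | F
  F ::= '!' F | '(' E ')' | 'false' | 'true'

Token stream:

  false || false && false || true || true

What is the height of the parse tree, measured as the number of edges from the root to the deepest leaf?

[E [E [E [E [T [F false]]] || [T [T [F false]] && [F false]]] || [T [F true]]] || [T [F true]]]

6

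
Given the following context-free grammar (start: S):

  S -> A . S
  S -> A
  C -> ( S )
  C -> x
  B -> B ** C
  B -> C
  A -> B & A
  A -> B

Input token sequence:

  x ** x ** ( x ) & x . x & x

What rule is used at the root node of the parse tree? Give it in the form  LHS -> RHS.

[S [A [B [B [B [C x]] ** [C x]] ** [C ( [S [A [B [C x]]]] )]] & [A [B [C x]]]] . [S [A [B [C x]] & [A [B [C x]]]]]]

S -> A . S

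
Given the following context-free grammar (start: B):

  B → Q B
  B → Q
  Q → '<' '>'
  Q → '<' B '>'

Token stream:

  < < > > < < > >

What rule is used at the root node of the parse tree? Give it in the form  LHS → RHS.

[B [Q < [B [Q < >]] >] [B [Q < [B [Q < >]] >]]]

B → Q B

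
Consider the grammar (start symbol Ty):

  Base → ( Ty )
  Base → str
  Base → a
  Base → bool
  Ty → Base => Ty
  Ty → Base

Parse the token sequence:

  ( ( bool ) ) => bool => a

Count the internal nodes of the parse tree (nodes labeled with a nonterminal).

[Ty [Base ( [Ty [Base ( [Ty [Base bool]] )]] )] => [Ty [Base bool] => [Ty [Base a]]]]

10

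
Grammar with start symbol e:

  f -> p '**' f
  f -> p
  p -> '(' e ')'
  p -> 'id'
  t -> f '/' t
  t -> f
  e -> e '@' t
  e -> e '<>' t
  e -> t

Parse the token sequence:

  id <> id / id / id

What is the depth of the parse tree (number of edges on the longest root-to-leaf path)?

6

[e [e [t [f [p id]]]] <> [t [f [p id]] / [t [f [p id]] / [t [f [p id]]]]]]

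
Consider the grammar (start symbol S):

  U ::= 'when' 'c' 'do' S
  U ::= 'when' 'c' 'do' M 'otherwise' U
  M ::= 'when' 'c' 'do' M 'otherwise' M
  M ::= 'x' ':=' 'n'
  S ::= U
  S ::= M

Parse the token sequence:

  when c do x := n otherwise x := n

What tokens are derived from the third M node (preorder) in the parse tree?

[S [M when c do [M x := n] otherwise [M x := n]]]

x := n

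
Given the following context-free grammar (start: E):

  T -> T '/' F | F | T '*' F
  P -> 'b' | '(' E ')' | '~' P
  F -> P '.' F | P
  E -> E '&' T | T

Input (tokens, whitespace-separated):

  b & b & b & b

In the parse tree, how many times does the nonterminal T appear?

[E [E [E [E [T [F [P b]]]] & [T [F [P b]]]] & [T [F [P b]]]] & [T [F [P b]]]]

4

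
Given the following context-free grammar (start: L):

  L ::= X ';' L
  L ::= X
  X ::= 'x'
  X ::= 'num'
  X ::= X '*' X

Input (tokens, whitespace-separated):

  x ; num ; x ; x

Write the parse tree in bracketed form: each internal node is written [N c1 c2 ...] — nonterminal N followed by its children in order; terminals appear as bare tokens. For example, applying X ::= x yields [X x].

[L [X x] ; [L [X num] ; [L [X x] ; [L [X x]]]]]

L
X ; L
x ; L
x ; X ; L
x ; num ; L
x ; num ; X ; L
x ; num ; x ; L
x ; num ; x ; X
x ; num ; x ; x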